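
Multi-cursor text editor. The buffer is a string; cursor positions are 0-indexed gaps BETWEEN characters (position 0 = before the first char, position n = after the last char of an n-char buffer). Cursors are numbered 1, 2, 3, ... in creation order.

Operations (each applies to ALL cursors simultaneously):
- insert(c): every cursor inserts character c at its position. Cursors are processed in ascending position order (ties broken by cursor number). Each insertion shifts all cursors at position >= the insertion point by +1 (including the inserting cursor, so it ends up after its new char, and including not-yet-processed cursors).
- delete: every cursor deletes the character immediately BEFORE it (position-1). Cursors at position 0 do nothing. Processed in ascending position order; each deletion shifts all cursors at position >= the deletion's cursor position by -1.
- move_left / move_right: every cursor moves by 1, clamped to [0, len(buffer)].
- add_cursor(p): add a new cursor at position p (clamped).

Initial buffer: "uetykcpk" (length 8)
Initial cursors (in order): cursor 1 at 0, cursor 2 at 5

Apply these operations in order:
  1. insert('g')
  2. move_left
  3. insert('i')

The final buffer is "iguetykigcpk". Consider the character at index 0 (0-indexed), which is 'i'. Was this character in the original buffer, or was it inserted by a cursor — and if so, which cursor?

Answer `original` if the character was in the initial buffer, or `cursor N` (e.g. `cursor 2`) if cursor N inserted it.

After op 1 (insert('g')): buffer="guetykgcpk" (len 10), cursors c1@1 c2@7, authorship 1.....2...
After op 2 (move_left): buffer="guetykgcpk" (len 10), cursors c1@0 c2@6, authorship 1.....2...
After op 3 (insert('i')): buffer="iguetykigcpk" (len 12), cursors c1@1 c2@8, authorship 11.....22...
Authorship (.=original, N=cursor N): 1 1 . . . . . 2 2 . . .
Index 0: author = 1

Answer: cursor 1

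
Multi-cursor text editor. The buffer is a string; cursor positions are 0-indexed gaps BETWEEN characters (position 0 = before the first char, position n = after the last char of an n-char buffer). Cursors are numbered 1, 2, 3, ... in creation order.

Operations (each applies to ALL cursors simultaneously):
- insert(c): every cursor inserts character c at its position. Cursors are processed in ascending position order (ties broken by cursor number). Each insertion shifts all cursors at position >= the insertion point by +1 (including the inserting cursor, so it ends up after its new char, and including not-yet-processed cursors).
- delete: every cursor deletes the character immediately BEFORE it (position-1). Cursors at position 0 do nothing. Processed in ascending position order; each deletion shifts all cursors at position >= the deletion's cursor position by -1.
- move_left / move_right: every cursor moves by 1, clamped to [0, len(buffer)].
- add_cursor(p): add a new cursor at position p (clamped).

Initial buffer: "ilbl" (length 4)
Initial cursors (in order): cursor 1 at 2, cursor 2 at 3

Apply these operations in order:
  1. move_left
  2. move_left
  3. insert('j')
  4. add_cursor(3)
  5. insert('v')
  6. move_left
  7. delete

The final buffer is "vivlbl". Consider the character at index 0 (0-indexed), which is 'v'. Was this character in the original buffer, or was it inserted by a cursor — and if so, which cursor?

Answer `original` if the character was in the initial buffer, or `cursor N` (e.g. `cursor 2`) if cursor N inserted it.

After op 1 (move_left): buffer="ilbl" (len 4), cursors c1@1 c2@2, authorship ....
After op 2 (move_left): buffer="ilbl" (len 4), cursors c1@0 c2@1, authorship ....
After op 3 (insert('j')): buffer="jijlbl" (len 6), cursors c1@1 c2@3, authorship 1.2...
After op 4 (add_cursor(3)): buffer="jijlbl" (len 6), cursors c1@1 c2@3 c3@3, authorship 1.2...
After op 5 (insert('v')): buffer="jvijvvlbl" (len 9), cursors c1@2 c2@6 c3@6, authorship 11.223...
After op 6 (move_left): buffer="jvijvvlbl" (len 9), cursors c1@1 c2@5 c3@5, authorship 11.223...
After op 7 (delete): buffer="vivlbl" (len 6), cursors c1@0 c2@2 c3@2, authorship 1.3...
Authorship (.=original, N=cursor N): 1 . 3 . . .
Index 0: author = 1

Answer: cursor 1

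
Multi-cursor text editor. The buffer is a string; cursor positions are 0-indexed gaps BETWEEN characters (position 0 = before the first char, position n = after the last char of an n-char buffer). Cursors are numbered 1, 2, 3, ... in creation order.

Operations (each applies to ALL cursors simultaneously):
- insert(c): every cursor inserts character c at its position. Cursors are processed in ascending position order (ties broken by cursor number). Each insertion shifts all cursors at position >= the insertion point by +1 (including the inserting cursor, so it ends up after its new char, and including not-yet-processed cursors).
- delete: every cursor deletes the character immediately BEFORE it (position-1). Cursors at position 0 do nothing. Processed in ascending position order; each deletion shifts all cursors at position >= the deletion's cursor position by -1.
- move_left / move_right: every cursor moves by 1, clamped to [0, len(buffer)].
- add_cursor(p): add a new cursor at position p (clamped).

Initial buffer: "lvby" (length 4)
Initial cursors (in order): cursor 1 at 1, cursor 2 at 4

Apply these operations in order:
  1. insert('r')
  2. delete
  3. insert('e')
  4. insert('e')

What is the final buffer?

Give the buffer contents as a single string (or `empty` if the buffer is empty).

Answer: leevbyee

Derivation:
After op 1 (insert('r')): buffer="lrvbyr" (len 6), cursors c1@2 c2@6, authorship .1...2
After op 2 (delete): buffer="lvby" (len 4), cursors c1@1 c2@4, authorship ....
After op 3 (insert('e')): buffer="levbye" (len 6), cursors c1@2 c2@6, authorship .1...2
After op 4 (insert('e')): buffer="leevbyee" (len 8), cursors c1@3 c2@8, authorship .11...22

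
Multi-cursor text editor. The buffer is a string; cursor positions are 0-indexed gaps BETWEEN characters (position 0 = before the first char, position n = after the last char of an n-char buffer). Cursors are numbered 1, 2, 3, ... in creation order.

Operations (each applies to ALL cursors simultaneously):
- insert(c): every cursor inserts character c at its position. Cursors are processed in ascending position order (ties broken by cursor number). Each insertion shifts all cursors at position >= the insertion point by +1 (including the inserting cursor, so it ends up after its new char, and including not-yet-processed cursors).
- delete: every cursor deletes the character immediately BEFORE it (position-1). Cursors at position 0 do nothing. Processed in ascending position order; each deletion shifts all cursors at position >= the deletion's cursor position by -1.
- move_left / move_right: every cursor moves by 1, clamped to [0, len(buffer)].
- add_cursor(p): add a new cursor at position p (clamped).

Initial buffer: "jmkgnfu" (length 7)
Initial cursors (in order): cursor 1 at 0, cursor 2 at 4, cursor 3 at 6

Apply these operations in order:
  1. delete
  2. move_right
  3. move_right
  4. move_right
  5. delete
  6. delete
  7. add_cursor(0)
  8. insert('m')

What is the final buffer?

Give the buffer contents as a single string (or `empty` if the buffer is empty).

After op 1 (delete): buffer="jmknu" (len 5), cursors c1@0 c2@3 c3@4, authorship .....
After op 2 (move_right): buffer="jmknu" (len 5), cursors c1@1 c2@4 c3@5, authorship .....
After op 3 (move_right): buffer="jmknu" (len 5), cursors c1@2 c2@5 c3@5, authorship .....
After op 4 (move_right): buffer="jmknu" (len 5), cursors c1@3 c2@5 c3@5, authorship .....
After op 5 (delete): buffer="jm" (len 2), cursors c1@2 c2@2 c3@2, authorship ..
After op 6 (delete): buffer="" (len 0), cursors c1@0 c2@0 c3@0, authorship 
After op 7 (add_cursor(0)): buffer="" (len 0), cursors c1@0 c2@0 c3@0 c4@0, authorship 
After op 8 (insert('m')): buffer="mmmm" (len 4), cursors c1@4 c2@4 c3@4 c4@4, authorship 1234

Answer: mmmm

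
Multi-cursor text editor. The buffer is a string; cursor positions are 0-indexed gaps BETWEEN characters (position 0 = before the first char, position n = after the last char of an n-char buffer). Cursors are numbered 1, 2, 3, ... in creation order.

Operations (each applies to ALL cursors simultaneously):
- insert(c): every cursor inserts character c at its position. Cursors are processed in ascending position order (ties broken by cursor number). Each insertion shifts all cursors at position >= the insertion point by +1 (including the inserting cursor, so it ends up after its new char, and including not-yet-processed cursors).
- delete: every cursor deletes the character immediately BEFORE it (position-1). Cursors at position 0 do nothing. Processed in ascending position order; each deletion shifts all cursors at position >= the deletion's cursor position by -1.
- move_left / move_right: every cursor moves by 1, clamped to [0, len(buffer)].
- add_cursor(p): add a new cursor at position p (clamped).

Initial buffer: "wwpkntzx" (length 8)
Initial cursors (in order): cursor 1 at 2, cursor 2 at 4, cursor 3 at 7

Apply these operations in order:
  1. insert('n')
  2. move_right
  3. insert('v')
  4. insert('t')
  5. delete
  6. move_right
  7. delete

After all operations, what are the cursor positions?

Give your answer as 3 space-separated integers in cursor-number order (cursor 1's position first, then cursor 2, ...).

Answer: 5 8 11

Derivation:
After op 1 (insert('n')): buffer="wwnpknntznx" (len 11), cursors c1@3 c2@6 c3@10, authorship ..1..2...3.
After op 2 (move_right): buffer="wwnpknntznx" (len 11), cursors c1@4 c2@7 c3@11, authorship ..1..2...3.
After op 3 (insert('v')): buffer="wwnpvknnvtznxv" (len 14), cursors c1@5 c2@9 c3@14, authorship ..1.1.2.2..3.3
After op 4 (insert('t')): buffer="wwnpvtknnvttznxvt" (len 17), cursors c1@6 c2@11 c3@17, authorship ..1.11.2.22..3.33
After op 5 (delete): buffer="wwnpvknnvtznxv" (len 14), cursors c1@5 c2@9 c3@14, authorship ..1.1.2.2..3.3
After op 6 (move_right): buffer="wwnpvknnvtznxv" (len 14), cursors c1@6 c2@10 c3@14, authorship ..1.1.2.2..3.3
After op 7 (delete): buffer="wwnpvnnvznx" (len 11), cursors c1@5 c2@8 c3@11, authorship ..1.12.2.3.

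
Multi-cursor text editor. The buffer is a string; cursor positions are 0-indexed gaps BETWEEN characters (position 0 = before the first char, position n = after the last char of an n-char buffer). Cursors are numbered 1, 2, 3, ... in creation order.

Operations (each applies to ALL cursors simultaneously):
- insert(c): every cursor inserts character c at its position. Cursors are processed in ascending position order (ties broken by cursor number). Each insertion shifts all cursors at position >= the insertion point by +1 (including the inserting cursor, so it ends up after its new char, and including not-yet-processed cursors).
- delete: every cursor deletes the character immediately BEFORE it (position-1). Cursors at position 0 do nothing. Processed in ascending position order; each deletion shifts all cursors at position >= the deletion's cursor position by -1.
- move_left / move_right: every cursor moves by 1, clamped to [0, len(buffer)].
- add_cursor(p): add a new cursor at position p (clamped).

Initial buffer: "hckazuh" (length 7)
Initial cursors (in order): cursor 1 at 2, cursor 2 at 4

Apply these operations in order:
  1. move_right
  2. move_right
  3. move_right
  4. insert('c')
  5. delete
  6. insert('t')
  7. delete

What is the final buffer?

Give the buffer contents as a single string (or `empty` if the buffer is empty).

After op 1 (move_right): buffer="hckazuh" (len 7), cursors c1@3 c2@5, authorship .......
After op 2 (move_right): buffer="hckazuh" (len 7), cursors c1@4 c2@6, authorship .......
After op 3 (move_right): buffer="hckazuh" (len 7), cursors c1@5 c2@7, authorship .......
After op 4 (insert('c')): buffer="hckazcuhc" (len 9), cursors c1@6 c2@9, authorship .....1..2
After op 5 (delete): buffer="hckazuh" (len 7), cursors c1@5 c2@7, authorship .......
After op 6 (insert('t')): buffer="hckaztuht" (len 9), cursors c1@6 c2@9, authorship .....1..2
After op 7 (delete): buffer="hckazuh" (len 7), cursors c1@5 c2@7, authorship .......

Answer: hckazuh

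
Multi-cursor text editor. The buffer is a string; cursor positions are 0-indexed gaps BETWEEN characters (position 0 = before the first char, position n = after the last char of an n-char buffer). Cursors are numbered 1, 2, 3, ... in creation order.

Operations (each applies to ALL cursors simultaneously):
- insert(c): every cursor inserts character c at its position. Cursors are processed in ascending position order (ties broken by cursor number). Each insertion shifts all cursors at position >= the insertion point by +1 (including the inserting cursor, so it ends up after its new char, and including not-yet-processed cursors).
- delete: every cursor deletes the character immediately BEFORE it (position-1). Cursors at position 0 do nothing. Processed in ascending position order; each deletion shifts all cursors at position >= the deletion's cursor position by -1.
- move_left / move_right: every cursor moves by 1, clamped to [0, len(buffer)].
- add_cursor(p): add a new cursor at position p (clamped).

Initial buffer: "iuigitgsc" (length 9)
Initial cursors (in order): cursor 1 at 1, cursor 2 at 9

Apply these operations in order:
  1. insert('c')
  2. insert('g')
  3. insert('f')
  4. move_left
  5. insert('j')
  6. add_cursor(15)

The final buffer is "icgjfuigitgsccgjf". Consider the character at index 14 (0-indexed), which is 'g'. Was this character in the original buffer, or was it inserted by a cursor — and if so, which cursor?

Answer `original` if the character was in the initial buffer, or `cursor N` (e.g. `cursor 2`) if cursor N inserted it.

Answer: cursor 2

Derivation:
After op 1 (insert('c')): buffer="icuigitgscc" (len 11), cursors c1@2 c2@11, authorship .1........2
After op 2 (insert('g')): buffer="icguigitgsccg" (len 13), cursors c1@3 c2@13, authorship .11........22
After op 3 (insert('f')): buffer="icgfuigitgsccgf" (len 15), cursors c1@4 c2@15, authorship .111........222
After op 4 (move_left): buffer="icgfuigitgsccgf" (len 15), cursors c1@3 c2@14, authorship .111........222
After op 5 (insert('j')): buffer="icgjfuigitgsccgjf" (len 17), cursors c1@4 c2@16, authorship .1111........2222
After op 6 (add_cursor(15)): buffer="icgjfuigitgsccgjf" (len 17), cursors c1@4 c3@15 c2@16, authorship .1111........2222
Authorship (.=original, N=cursor N): . 1 1 1 1 . . . . . . . . 2 2 2 2
Index 14: author = 2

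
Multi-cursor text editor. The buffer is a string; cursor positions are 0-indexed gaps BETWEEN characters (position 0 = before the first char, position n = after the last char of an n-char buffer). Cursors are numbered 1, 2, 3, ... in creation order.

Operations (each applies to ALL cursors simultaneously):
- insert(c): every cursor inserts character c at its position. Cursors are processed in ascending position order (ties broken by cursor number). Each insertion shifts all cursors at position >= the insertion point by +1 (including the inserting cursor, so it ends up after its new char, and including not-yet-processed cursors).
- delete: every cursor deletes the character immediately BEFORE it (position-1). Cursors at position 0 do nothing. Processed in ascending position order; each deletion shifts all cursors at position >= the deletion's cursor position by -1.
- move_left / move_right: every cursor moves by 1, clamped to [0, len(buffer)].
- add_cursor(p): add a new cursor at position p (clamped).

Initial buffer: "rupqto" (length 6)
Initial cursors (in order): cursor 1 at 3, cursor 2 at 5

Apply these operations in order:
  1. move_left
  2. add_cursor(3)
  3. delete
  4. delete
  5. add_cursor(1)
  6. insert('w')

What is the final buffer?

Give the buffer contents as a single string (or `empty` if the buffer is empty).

After op 1 (move_left): buffer="rupqto" (len 6), cursors c1@2 c2@4, authorship ......
After op 2 (add_cursor(3)): buffer="rupqto" (len 6), cursors c1@2 c3@3 c2@4, authorship ......
After op 3 (delete): buffer="rto" (len 3), cursors c1@1 c2@1 c3@1, authorship ...
After op 4 (delete): buffer="to" (len 2), cursors c1@0 c2@0 c3@0, authorship ..
After op 5 (add_cursor(1)): buffer="to" (len 2), cursors c1@0 c2@0 c3@0 c4@1, authorship ..
After op 6 (insert('w')): buffer="wwwtwo" (len 6), cursors c1@3 c2@3 c3@3 c4@5, authorship 123.4.

Answer: wwwtwo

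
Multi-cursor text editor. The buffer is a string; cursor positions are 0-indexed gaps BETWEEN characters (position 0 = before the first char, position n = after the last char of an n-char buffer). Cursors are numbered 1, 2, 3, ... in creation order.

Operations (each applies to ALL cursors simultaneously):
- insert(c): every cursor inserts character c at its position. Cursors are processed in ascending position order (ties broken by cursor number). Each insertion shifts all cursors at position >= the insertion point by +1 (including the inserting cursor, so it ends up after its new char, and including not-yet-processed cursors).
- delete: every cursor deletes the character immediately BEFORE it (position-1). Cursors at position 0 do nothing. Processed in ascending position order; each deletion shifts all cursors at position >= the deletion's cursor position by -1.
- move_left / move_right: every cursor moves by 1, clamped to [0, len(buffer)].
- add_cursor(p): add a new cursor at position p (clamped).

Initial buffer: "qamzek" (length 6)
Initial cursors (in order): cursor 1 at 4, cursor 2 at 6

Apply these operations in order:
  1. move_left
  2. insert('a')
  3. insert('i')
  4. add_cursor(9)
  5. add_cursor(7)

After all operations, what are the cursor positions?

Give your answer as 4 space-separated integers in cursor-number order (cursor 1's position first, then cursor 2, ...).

Answer: 5 9 9 7

Derivation:
After op 1 (move_left): buffer="qamzek" (len 6), cursors c1@3 c2@5, authorship ......
After op 2 (insert('a')): buffer="qamazeak" (len 8), cursors c1@4 c2@7, authorship ...1..2.
After op 3 (insert('i')): buffer="qamaizeaik" (len 10), cursors c1@5 c2@9, authorship ...11..22.
After op 4 (add_cursor(9)): buffer="qamaizeaik" (len 10), cursors c1@5 c2@9 c3@9, authorship ...11..22.
After op 5 (add_cursor(7)): buffer="qamaizeaik" (len 10), cursors c1@5 c4@7 c2@9 c3@9, authorship ...11..22.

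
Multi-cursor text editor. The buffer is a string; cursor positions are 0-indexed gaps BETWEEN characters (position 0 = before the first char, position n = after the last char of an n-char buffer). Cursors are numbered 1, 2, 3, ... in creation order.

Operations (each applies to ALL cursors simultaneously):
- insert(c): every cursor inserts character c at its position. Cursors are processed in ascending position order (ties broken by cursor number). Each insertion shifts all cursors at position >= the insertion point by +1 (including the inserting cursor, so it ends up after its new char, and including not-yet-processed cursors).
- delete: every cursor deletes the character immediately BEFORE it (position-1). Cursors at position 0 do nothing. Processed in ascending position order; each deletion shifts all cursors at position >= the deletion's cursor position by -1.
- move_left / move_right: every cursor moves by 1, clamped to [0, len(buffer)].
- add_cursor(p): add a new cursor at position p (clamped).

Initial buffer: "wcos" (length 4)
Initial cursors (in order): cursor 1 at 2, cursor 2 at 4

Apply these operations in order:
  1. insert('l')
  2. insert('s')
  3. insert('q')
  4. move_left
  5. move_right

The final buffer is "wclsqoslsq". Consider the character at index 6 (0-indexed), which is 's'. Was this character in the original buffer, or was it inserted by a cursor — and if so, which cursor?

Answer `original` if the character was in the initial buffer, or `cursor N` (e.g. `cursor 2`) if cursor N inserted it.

After op 1 (insert('l')): buffer="wclosl" (len 6), cursors c1@3 c2@6, authorship ..1..2
After op 2 (insert('s')): buffer="wclsosls" (len 8), cursors c1@4 c2@8, authorship ..11..22
After op 3 (insert('q')): buffer="wclsqoslsq" (len 10), cursors c1@5 c2@10, authorship ..111..222
After op 4 (move_left): buffer="wclsqoslsq" (len 10), cursors c1@4 c2@9, authorship ..111..222
After op 5 (move_right): buffer="wclsqoslsq" (len 10), cursors c1@5 c2@10, authorship ..111..222
Authorship (.=original, N=cursor N): . . 1 1 1 . . 2 2 2
Index 6: author = original

Answer: original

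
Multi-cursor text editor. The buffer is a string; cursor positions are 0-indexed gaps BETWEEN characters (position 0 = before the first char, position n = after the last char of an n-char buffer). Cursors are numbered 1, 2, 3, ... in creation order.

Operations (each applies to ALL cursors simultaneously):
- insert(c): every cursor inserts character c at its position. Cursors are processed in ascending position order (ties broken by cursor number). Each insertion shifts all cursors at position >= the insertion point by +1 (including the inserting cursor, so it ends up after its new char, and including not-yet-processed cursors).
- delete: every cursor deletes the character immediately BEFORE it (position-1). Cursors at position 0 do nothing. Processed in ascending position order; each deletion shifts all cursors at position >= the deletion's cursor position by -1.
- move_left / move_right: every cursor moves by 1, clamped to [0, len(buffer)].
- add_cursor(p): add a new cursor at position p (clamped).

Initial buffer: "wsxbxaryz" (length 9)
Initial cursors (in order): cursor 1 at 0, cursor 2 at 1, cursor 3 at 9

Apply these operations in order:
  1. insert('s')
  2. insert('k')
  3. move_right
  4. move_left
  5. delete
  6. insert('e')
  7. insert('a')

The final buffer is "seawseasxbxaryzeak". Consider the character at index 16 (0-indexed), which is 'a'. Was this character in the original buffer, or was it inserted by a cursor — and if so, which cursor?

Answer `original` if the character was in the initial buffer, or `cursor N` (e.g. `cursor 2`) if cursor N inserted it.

Answer: cursor 3

Derivation:
After op 1 (insert('s')): buffer="swssxbxaryzs" (len 12), cursors c1@1 c2@3 c3@12, authorship 1.2........3
After op 2 (insert('k')): buffer="skwsksxbxaryzsk" (len 15), cursors c1@2 c2@5 c3@15, authorship 11.22........33
After op 3 (move_right): buffer="skwsksxbxaryzsk" (len 15), cursors c1@3 c2@6 c3@15, authorship 11.22........33
After op 4 (move_left): buffer="skwsksxbxaryzsk" (len 15), cursors c1@2 c2@5 c3@14, authorship 11.22........33
After op 5 (delete): buffer="swssxbxaryzk" (len 12), cursors c1@1 c2@3 c3@11, authorship 1.2........3
After op 6 (insert('e')): buffer="sewsesxbxaryzek" (len 15), cursors c1@2 c2@5 c3@14, authorship 11.22........33
After op 7 (insert('a')): buffer="seawseasxbxaryzeak" (len 18), cursors c1@3 c2@7 c3@17, authorship 111.222........333
Authorship (.=original, N=cursor N): 1 1 1 . 2 2 2 . . . . . . . . 3 3 3
Index 16: author = 3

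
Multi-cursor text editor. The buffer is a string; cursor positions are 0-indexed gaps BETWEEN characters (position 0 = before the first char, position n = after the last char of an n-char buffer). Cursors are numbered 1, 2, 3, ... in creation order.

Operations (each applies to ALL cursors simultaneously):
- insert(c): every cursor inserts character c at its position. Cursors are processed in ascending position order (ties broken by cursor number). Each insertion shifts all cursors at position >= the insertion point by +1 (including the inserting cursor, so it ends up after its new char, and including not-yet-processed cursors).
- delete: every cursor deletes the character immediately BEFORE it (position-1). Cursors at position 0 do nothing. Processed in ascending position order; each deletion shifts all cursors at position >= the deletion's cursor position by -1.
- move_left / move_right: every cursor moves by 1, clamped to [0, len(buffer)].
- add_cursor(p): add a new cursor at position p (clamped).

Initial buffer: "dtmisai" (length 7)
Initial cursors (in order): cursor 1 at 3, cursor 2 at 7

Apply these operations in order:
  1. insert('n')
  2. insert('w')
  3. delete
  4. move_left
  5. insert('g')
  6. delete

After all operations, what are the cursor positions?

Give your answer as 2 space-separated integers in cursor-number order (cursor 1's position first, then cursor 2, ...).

Answer: 3 8

Derivation:
After op 1 (insert('n')): buffer="dtmnisain" (len 9), cursors c1@4 c2@9, authorship ...1....2
After op 2 (insert('w')): buffer="dtmnwisainw" (len 11), cursors c1@5 c2@11, authorship ...11....22
After op 3 (delete): buffer="dtmnisain" (len 9), cursors c1@4 c2@9, authorship ...1....2
After op 4 (move_left): buffer="dtmnisain" (len 9), cursors c1@3 c2@8, authorship ...1....2
After op 5 (insert('g')): buffer="dtmgnisaign" (len 11), cursors c1@4 c2@10, authorship ...11....22
After op 6 (delete): buffer="dtmnisain" (len 9), cursors c1@3 c2@8, authorship ...1....2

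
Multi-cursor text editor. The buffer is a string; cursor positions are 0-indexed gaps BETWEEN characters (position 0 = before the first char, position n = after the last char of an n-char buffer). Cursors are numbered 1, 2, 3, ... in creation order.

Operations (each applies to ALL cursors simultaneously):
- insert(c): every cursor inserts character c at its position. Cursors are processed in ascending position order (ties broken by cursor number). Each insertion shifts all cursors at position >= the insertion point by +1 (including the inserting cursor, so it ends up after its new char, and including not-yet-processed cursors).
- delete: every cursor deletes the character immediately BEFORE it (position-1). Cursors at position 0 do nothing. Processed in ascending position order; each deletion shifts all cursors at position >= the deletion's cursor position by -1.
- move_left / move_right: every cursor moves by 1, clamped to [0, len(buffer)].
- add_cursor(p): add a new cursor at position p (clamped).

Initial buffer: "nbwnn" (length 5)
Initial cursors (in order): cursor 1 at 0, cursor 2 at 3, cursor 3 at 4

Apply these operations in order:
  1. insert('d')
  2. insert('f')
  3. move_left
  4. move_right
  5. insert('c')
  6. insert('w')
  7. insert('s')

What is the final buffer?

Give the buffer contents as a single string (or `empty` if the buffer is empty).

Answer: dfcwsnbwdfcwsndfcwsn

Derivation:
After op 1 (insert('d')): buffer="dnbwdndn" (len 8), cursors c1@1 c2@5 c3@7, authorship 1...2.3.
After op 2 (insert('f')): buffer="dfnbwdfndfn" (len 11), cursors c1@2 c2@7 c3@10, authorship 11...22.33.
After op 3 (move_left): buffer="dfnbwdfndfn" (len 11), cursors c1@1 c2@6 c3@9, authorship 11...22.33.
After op 4 (move_right): buffer="dfnbwdfndfn" (len 11), cursors c1@2 c2@7 c3@10, authorship 11...22.33.
After op 5 (insert('c')): buffer="dfcnbwdfcndfcn" (len 14), cursors c1@3 c2@9 c3@13, authorship 111...222.333.
After op 6 (insert('w')): buffer="dfcwnbwdfcwndfcwn" (len 17), cursors c1@4 c2@11 c3@16, authorship 1111...2222.3333.
After op 7 (insert('s')): buffer="dfcwsnbwdfcwsndfcwsn" (len 20), cursors c1@5 c2@13 c3@19, authorship 11111...22222.33333.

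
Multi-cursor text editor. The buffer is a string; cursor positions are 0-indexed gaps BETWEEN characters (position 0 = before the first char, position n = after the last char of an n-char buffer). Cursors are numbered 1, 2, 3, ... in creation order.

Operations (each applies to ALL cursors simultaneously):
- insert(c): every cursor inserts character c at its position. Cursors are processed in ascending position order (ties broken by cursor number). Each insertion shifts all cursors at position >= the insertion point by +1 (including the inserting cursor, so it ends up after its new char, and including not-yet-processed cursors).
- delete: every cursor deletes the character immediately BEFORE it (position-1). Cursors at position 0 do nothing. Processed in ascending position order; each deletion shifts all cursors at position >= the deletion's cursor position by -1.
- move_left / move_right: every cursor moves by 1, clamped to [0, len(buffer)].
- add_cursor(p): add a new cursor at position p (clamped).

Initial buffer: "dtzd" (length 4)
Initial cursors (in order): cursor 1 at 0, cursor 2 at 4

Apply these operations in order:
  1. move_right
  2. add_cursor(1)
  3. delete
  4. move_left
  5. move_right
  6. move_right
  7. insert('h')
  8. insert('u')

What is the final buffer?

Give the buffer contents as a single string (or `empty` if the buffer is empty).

Answer: tzhhhuuu

Derivation:
After op 1 (move_right): buffer="dtzd" (len 4), cursors c1@1 c2@4, authorship ....
After op 2 (add_cursor(1)): buffer="dtzd" (len 4), cursors c1@1 c3@1 c2@4, authorship ....
After op 3 (delete): buffer="tz" (len 2), cursors c1@0 c3@0 c2@2, authorship ..
After op 4 (move_left): buffer="tz" (len 2), cursors c1@0 c3@0 c2@1, authorship ..
After op 5 (move_right): buffer="tz" (len 2), cursors c1@1 c3@1 c2@2, authorship ..
After op 6 (move_right): buffer="tz" (len 2), cursors c1@2 c2@2 c3@2, authorship ..
After op 7 (insert('h')): buffer="tzhhh" (len 5), cursors c1@5 c2@5 c3@5, authorship ..123
After op 8 (insert('u')): buffer="tzhhhuuu" (len 8), cursors c1@8 c2@8 c3@8, authorship ..123123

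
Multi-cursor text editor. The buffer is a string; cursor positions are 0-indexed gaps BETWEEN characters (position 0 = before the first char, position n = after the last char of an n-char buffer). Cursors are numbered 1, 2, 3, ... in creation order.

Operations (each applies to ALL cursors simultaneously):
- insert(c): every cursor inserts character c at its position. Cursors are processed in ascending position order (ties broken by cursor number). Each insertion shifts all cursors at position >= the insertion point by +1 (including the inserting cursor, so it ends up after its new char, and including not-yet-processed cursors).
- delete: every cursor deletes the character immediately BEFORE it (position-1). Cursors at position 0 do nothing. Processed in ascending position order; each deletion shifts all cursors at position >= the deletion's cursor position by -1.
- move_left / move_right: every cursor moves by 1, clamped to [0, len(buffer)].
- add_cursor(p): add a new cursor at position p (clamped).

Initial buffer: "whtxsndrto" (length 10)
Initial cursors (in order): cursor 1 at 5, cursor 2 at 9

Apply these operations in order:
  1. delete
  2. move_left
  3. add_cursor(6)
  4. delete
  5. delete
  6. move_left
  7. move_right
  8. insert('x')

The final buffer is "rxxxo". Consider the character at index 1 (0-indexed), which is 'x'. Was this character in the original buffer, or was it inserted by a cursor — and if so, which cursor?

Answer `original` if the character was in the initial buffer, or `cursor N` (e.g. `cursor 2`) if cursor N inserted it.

After op 1 (delete): buffer="whtxndro" (len 8), cursors c1@4 c2@7, authorship ........
After op 2 (move_left): buffer="whtxndro" (len 8), cursors c1@3 c2@6, authorship ........
After op 3 (add_cursor(6)): buffer="whtxndro" (len 8), cursors c1@3 c2@6 c3@6, authorship ........
After op 4 (delete): buffer="whxro" (len 5), cursors c1@2 c2@3 c3@3, authorship .....
After op 5 (delete): buffer="ro" (len 2), cursors c1@0 c2@0 c3@0, authorship ..
After op 6 (move_left): buffer="ro" (len 2), cursors c1@0 c2@0 c3@0, authorship ..
After op 7 (move_right): buffer="ro" (len 2), cursors c1@1 c2@1 c3@1, authorship ..
After op 8 (insert('x')): buffer="rxxxo" (len 5), cursors c1@4 c2@4 c3@4, authorship .123.
Authorship (.=original, N=cursor N): . 1 2 3 .
Index 1: author = 1

Answer: cursor 1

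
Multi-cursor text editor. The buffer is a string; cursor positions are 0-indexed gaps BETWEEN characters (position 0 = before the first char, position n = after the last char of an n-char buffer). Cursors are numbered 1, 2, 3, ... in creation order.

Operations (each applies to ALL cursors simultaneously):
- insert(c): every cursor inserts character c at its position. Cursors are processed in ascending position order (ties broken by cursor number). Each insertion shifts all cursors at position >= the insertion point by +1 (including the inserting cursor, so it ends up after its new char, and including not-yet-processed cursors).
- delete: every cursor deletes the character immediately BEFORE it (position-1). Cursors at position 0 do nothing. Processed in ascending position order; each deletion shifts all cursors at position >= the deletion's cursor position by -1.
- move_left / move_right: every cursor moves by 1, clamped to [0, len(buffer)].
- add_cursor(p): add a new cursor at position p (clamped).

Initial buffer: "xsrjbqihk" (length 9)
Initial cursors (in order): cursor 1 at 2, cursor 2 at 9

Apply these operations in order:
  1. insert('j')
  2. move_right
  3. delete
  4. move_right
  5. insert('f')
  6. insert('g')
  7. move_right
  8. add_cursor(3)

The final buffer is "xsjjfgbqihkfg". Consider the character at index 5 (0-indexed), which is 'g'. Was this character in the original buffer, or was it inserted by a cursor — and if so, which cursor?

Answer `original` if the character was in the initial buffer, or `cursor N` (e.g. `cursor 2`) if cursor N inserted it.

Answer: cursor 1

Derivation:
After op 1 (insert('j')): buffer="xsjrjbqihkj" (len 11), cursors c1@3 c2@11, authorship ..1.......2
After op 2 (move_right): buffer="xsjrjbqihkj" (len 11), cursors c1@4 c2@11, authorship ..1.......2
After op 3 (delete): buffer="xsjjbqihk" (len 9), cursors c1@3 c2@9, authorship ..1......
After op 4 (move_right): buffer="xsjjbqihk" (len 9), cursors c1@4 c2@9, authorship ..1......
After op 5 (insert('f')): buffer="xsjjfbqihkf" (len 11), cursors c1@5 c2@11, authorship ..1.1.....2
After op 6 (insert('g')): buffer="xsjjfgbqihkfg" (len 13), cursors c1@6 c2@13, authorship ..1.11.....22
After op 7 (move_right): buffer="xsjjfgbqihkfg" (len 13), cursors c1@7 c2@13, authorship ..1.11.....22
After op 8 (add_cursor(3)): buffer="xsjjfgbqihkfg" (len 13), cursors c3@3 c1@7 c2@13, authorship ..1.11.....22
Authorship (.=original, N=cursor N): . . 1 . 1 1 . . . . . 2 2
Index 5: author = 1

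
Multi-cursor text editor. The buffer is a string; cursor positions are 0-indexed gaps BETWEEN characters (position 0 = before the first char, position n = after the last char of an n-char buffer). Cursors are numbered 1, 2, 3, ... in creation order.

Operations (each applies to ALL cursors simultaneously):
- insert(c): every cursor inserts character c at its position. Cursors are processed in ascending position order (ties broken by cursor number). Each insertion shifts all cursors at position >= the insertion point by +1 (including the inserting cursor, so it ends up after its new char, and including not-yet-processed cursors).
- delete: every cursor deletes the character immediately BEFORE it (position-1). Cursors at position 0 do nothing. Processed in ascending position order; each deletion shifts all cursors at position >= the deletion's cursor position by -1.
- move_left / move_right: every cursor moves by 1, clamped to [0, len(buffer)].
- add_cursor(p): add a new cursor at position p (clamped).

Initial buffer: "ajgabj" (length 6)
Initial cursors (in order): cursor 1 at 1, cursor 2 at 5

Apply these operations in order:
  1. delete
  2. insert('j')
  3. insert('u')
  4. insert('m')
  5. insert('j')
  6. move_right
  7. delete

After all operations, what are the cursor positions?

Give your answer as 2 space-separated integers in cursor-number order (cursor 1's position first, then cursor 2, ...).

After op 1 (delete): buffer="jgaj" (len 4), cursors c1@0 c2@3, authorship ....
After op 2 (insert('j')): buffer="jjgajj" (len 6), cursors c1@1 c2@5, authorship 1...2.
After op 3 (insert('u')): buffer="jujgajuj" (len 8), cursors c1@2 c2@7, authorship 11...22.
After op 4 (insert('m')): buffer="jumjgajumj" (len 10), cursors c1@3 c2@9, authorship 111...222.
After op 5 (insert('j')): buffer="jumjjgajumjj" (len 12), cursors c1@4 c2@11, authorship 1111...2222.
After op 6 (move_right): buffer="jumjjgajumjj" (len 12), cursors c1@5 c2@12, authorship 1111...2222.
After op 7 (delete): buffer="jumjgajumj" (len 10), cursors c1@4 c2@10, authorship 1111..2222

Answer: 4 10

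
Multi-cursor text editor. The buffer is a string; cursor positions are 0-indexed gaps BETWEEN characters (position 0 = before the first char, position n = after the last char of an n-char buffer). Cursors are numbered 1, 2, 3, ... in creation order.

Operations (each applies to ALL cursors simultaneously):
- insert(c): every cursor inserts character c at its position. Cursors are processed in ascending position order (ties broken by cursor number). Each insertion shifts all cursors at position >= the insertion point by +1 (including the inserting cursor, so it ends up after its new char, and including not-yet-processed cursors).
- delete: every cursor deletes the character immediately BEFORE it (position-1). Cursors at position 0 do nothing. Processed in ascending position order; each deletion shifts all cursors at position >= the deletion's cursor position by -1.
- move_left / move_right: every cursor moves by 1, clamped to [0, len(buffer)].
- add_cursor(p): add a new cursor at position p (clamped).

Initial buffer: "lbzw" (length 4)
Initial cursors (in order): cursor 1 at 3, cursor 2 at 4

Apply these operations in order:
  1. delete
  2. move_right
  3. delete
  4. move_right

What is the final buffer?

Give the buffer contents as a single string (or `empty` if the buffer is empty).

After op 1 (delete): buffer="lb" (len 2), cursors c1@2 c2@2, authorship ..
After op 2 (move_right): buffer="lb" (len 2), cursors c1@2 c2@2, authorship ..
After op 3 (delete): buffer="" (len 0), cursors c1@0 c2@0, authorship 
After op 4 (move_right): buffer="" (len 0), cursors c1@0 c2@0, authorship 

Answer: empty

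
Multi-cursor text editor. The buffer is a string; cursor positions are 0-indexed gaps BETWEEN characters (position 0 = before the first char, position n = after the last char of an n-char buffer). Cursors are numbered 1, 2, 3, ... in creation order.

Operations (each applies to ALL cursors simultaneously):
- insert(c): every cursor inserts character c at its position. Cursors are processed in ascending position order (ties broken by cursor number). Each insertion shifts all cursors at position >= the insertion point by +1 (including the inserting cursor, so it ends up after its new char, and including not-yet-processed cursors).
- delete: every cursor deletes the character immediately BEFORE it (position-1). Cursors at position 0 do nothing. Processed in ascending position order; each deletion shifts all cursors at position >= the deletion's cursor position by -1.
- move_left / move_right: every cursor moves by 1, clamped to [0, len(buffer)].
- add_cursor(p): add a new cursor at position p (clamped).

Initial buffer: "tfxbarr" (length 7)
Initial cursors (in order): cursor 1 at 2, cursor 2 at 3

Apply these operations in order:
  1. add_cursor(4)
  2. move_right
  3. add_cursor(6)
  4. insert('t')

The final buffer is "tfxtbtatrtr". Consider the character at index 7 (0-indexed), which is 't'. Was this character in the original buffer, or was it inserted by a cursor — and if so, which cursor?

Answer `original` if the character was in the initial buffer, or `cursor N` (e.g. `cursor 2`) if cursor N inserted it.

After op 1 (add_cursor(4)): buffer="tfxbarr" (len 7), cursors c1@2 c2@3 c3@4, authorship .......
After op 2 (move_right): buffer="tfxbarr" (len 7), cursors c1@3 c2@4 c3@5, authorship .......
After op 3 (add_cursor(6)): buffer="tfxbarr" (len 7), cursors c1@3 c2@4 c3@5 c4@6, authorship .......
After op 4 (insert('t')): buffer="tfxtbtatrtr" (len 11), cursors c1@4 c2@6 c3@8 c4@10, authorship ...1.2.3.4.
Authorship (.=original, N=cursor N): . . . 1 . 2 . 3 . 4 .
Index 7: author = 3

Answer: cursor 3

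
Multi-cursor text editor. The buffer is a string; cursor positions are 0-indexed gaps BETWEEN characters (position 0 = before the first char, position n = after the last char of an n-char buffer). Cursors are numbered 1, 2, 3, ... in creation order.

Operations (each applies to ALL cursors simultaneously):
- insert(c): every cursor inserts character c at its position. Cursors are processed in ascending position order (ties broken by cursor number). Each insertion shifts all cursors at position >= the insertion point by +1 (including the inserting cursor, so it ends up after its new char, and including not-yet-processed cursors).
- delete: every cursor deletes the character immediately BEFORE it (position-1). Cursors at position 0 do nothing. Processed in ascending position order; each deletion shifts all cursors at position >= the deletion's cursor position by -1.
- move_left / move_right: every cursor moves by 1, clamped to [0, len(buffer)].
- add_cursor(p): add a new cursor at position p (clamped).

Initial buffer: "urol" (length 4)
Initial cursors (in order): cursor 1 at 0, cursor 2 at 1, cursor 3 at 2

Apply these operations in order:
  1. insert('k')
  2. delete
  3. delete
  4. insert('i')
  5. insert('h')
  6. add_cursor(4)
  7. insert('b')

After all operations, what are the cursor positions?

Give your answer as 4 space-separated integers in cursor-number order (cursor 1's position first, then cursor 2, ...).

After op 1 (insert('k')): buffer="kukrkol" (len 7), cursors c1@1 c2@3 c3@5, authorship 1.2.3..
After op 2 (delete): buffer="urol" (len 4), cursors c1@0 c2@1 c3@2, authorship ....
After op 3 (delete): buffer="ol" (len 2), cursors c1@0 c2@0 c3@0, authorship ..
After op 4 (insert('i')): buffer="iiiol" (len 5), cursors c1@3 c2@3 c3@3, authorship 123..
After op 5 (insert('h')): buffer="iiihhhol" (len 8), cursors c1@6 c2@6 c3@6, authorship 123123..
After op 6 (add_cursor(4)): buffer="iiihhhol" (len 8), cursors c4@4 c1@6 c2@6 c3@6, authorship 123123..
After op 7 (insert('b')): buffer="iiihbhhbbbol" (len 12), cursors c4@5 c1@10 c2@10 c3@10, authorship 1231423123..

Answer: 10 10 10 5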